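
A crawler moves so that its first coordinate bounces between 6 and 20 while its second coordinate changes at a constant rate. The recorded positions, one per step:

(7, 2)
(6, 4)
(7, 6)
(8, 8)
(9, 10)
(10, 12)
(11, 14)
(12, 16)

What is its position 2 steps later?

The first coordinate reflects between 6 and 20, moving 1 per step.
  step 8: 12 → 13
  step 9: 13 → 14
The second coordinate changes by +2 each step: at step 9 it is 20.

(14, 20)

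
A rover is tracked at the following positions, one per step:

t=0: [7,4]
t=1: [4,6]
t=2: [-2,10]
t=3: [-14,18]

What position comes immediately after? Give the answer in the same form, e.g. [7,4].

The jumps are [-3,+2], [-6,+4], [-12,+8] — a geometric progression with ratio 2.
step 4: [-14,18] + [-24,+16] → [-38,34]

[-38,34]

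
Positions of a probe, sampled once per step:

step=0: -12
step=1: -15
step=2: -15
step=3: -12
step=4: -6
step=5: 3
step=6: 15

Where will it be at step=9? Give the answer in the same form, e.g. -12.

First differences are -3, +0, +3, +6, +9, +12; their common second difference is +3 (constant acceleration).
step 7: 15 + 15 → 30
step 8: 30 + 18 → 48
step 9: 48 + 21 → 69

69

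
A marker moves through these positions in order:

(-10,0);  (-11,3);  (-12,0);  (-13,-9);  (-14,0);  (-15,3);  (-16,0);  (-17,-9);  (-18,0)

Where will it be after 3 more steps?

First: linear, -1 per step → -21 at step 11.
Second: cycles through 0, 3, 0, -9 every 4 steps. Step 11 lands at position 3 of the cycle → -9.

(-21,-9)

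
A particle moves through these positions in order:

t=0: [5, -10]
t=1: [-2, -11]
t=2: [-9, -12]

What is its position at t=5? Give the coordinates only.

Constant displacement of [-7, -1] per step.
step 3: [-9, -12] + [-7, -1] → [-16, -13]
step 4: [-16, -13] + [-7, -1] → [-23, -14]
step 5: [-23, -14] + [-7, -1] → [-30, -15]

[-30, -15]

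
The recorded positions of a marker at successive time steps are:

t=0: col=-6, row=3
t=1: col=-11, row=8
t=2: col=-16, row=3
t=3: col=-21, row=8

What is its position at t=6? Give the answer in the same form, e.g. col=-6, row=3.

col=-36, row=3

The col coordinate changes by -5 each step, so at step 6 it is -6 + 6·(-5) = -36.
The row coordinate repeats the cycle [3, 8] with period 2; step 6 mod 2 = 0, giving 3.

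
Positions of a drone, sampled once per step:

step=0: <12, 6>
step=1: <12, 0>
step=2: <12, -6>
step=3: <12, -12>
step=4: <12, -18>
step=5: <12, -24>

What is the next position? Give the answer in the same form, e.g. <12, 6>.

<12, -30>

Each step adds <+0, -6> to the position.
step 6: <12, -24> + <+0, -6> → <12, -30>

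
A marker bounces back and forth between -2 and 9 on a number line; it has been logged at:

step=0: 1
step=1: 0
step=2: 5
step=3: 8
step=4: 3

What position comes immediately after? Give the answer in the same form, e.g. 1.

The value reflects between -2 and 9, moving 5 per step.
  step 5: 3 → -2

-2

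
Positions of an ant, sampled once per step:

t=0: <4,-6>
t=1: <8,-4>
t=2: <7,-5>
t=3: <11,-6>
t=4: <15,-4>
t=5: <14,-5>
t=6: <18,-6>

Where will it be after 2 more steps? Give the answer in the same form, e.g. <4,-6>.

<21,-5>

Step-to-step displacements: <+4,+2>, <-1,-1>, <+4,-1>, <+4,+2>, <-1,-1>, <+4,-1> — a repeating cycle of length 3.
step 7: apply <+4,+2> → <22,-4>
step 8: apply <-1,-1> → <21,-5>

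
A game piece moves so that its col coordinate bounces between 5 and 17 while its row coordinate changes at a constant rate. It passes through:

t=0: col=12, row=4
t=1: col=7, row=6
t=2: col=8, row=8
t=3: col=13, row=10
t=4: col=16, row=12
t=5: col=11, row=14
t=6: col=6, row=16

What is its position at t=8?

col=14, row=20

The col coordinate travels 5 per step and bounces off the walls at 5 and 17.
  step 7: 6 → 9
  step 8: 9 → 14
The row coordinate changes by +2 each step: at step 8 it is 20.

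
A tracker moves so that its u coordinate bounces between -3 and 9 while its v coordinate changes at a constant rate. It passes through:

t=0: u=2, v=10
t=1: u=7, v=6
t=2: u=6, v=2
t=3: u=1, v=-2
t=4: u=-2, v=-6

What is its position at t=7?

u=5, v=-18

The u coordinate travels 5 per step and bounces off the walls at -3 and 9.
  step 5: -2 → 3
  step 6: 3 → 8
  step 7: 8 → 5
The v coordinate changes by -4 each step: at step 7 it is -18.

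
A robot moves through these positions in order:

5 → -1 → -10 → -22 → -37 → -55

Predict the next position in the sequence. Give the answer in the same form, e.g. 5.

-76

Successive displacements: -6, -9, -12, -15, -18 — each changes by -3.
step 6: -55 − 21 → -76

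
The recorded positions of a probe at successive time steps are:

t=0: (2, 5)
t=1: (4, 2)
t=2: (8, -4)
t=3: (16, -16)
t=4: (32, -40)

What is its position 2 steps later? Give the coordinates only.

(128, -184)

Step-to-step displacements: (+2, -3), (+4, -6), (+8, -12), (+16, -24); each is 2× the previous.
step 5: (32, -40) + (+32, -48) → (64, -88)
step 6: (64, -88) + (+64, -96) → (128, -184)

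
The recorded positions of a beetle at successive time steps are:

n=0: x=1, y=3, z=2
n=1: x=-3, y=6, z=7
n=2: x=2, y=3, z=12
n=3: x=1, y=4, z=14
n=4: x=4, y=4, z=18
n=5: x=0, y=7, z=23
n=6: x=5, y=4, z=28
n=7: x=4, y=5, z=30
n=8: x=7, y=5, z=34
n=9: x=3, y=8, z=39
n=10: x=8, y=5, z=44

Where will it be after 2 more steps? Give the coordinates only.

x=10, y=6, z=50

Step-to-step displacements: (-4, +3, +5), (+5, -3, +5), (-1, +1, +2), (+3, +0, +4), (-4, +3, +5), (+5, -3, +5), (-1, +1, +2), (+3, +0, +4), (-4, +3, +5), (+5, -3, +5) — a repeating cycle of length 4.
step 11: apply (-1, +1, +2) → x=7, y=6, z=46
step 12: apply (+3, +0, +4) → x=10, y=6, z=50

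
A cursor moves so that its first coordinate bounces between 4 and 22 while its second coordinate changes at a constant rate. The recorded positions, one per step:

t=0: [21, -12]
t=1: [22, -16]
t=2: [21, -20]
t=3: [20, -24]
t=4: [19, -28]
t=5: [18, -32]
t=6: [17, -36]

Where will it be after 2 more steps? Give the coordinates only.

[15, -44]

The first coordinate reflects between 4 and 22, moving 1 per step.
  step 7: 17 → 16
  step 8: 16 → 15
The second coordinate changes by -4 each step: at step 8 it is -44.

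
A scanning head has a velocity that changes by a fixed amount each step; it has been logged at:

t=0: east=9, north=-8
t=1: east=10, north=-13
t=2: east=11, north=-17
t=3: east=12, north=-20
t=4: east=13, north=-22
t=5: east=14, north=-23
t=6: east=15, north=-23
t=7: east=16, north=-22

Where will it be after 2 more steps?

Taking differences between consecutive positions: (+1, -5), (+1, -4), (+1, -3), (+1, -2), (+1, -1), (+1, +0), (+1, +1). These grow by (+0, +1) each step.
step 8: east=16, north=-22 + (+1, +2) → east=17, north=-20
step 9: east=17, north=-20 + (+1, +3) → east=18, north=-17

east=18, north=-17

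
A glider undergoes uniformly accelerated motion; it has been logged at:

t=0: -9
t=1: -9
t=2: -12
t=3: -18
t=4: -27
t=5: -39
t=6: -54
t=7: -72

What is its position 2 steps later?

-117

Taking differences between consecutive positions: +0, -3, -6, -9, -12, -15, -18. These grow by -3 each step.
step 8: -72 − 21 → -93
step 9: -93 − 24 → -117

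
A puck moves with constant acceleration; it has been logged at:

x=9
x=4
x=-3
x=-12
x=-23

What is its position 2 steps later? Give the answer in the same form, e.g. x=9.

First differences are -5, -7, -9, -11; their common second difference is -2 (constant acceleration).
step 5: -23 − 13 → x=-36
step 6: -36 − 15 → x=-51

x=-51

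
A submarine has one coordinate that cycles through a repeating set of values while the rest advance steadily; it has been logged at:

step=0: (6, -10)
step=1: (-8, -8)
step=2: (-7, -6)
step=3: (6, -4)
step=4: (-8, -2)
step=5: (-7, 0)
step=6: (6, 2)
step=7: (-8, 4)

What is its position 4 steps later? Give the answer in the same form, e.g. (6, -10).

First: cycles through 6, -8, -7 every 3 steps. Step 11 lands at position 2 of the cycle → -7.
Second: linear, +2 per step → 12 at step 11.

(-7, 12)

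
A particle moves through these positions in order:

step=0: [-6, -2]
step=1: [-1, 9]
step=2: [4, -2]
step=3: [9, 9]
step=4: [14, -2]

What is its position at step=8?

[34, -2]

First: linear, +5 per step → 34 at step 8.
Second: cycles through -2, 9 every 2 steps. Step 8 lands at position 0 of the cycle → -2.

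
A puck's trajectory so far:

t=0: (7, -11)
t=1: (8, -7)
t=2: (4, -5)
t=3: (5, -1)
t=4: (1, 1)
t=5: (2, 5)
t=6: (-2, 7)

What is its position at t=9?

(-4, 17)

Differencing gives (+1, +4), (-4, +2), (+1, +4), (-4, +2), (+1, +4), (-4, +2). This is the pattern (+1, +4), (-4, +2) repeated.
step 7: apply (+1, +4) → (-1, 11)
step 8: apply (-4, +2) → (-5, 13)
step 9: apply (+1, +4) → (-4, 17)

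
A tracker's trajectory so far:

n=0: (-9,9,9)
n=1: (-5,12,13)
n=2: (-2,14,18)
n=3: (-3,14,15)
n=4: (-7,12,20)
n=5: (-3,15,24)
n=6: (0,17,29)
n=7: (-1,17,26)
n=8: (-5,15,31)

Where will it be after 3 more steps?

Differencing gives (+4,+3,+4), (+3,+2,+5), (-1,+0,-3), (-4,-2,+5), (+4,+3,+4), (+3,+2,+5), (-1,+0,-3), (-4,-2,+5). This is the pattern (+4,+3,+4), (+3,+2,+5), (-1,+0,-3), (-4,-2,+5) repeated.
step 9: apply (+4,+3,+4) → (-1,18,35)
step 10: apply (+3,+2,+5) → (2,20,40)
step 11: apply (-1,+0,-3) → (1,20,37)

(1,20,37)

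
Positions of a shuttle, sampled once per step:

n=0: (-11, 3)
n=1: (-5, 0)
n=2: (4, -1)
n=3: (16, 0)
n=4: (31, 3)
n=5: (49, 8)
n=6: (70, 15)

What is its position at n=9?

Successive displacements: (+6, -3), (+9, -1), (+12, +1), (+15, +3), (+18, +5), (+21, +7) — each changes by (+3, +2).
step 7: (70, 15) + (+24, +9) → (94, 24)
step 8: (94, 24) + (+27, +11) → (121, 35)
step 9: (121, 35) + (+30, +13) → (151, 48)

(151, 48)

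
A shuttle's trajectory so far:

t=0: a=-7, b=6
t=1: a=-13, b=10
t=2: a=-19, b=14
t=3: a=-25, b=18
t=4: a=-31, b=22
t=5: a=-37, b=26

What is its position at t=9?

Constant displacement of (-6,+4) per step.
step 6: a=-37, b=26 + (-6,+4) → a=-43, b=30
step 7: a=-43, b=30 + (-6,+4) → a=-49, b=34
step 8: a=-49, b=34 + (-6,+4) → a=-55, b=38
step 9: a=-55, b=38 + (-6,+4) → a=-61, b=42

a=-61, b=42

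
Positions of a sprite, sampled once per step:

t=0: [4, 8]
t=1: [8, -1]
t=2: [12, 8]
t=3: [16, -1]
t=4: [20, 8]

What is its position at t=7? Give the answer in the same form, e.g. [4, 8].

First: linear, +4 per step → 32 at step 7.
Second: cycles through 8, -1 every 2 steps. Step 7 lands at position 1 of the cycle → -1.

[32, -1]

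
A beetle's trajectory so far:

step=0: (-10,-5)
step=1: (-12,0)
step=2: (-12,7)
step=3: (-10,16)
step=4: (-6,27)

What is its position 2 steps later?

First differences are (-2,+5), (+0,+7), (+2,+9), (+4,+11); their common second difference is (+2,+2) (constant acceleration).
step 5: (-6,27) + (+6,+13) → (0,40)
step 6: (0,40) + (+8,+15) → (8,55)

(8,55)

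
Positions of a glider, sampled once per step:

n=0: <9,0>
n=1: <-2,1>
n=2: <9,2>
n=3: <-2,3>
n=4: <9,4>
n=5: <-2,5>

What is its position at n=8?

<9,8>

First: cycles through 9, -2 every 2 steps. Step 8 lands at position 0 of the cycle → 9.
Second: linear, +1 per step → 8 at step 8.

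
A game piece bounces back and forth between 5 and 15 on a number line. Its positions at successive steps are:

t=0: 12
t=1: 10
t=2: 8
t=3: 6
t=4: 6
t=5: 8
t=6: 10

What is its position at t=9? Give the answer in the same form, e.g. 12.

14

The value reflects between 5 and 15, moving 2 per step.
  step 7: 10 → 12
  step 8: 12 → 14
  step 9: 14 → 14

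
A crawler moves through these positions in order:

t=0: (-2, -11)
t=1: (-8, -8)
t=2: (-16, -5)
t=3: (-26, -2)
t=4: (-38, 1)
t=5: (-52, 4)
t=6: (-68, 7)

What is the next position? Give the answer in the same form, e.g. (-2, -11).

Successive displacements: (-6, +3), (-8, +3), (-10, +3), (-12, +3), (-14, +3), (-16, +3) — each changes by (-2, +0).
step 7: (-68, 7) + (-18, +3) → (-86, 10)

(-86, 10)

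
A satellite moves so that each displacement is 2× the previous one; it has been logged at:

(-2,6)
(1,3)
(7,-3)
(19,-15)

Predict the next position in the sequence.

(43,-39)

The jumps are (+3,-3), (+6,-6), (+12,-12) — a geometric progression with ratio 2.
step 4: (19,-15) + (+24,-24) → (43,-39)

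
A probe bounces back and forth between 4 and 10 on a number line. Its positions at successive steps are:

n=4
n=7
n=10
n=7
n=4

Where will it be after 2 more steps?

The value travels 3 per step and bounces off the walls at 4 and 10.
  step 5: 4 → 7
  step 6: 7 → 10

n=10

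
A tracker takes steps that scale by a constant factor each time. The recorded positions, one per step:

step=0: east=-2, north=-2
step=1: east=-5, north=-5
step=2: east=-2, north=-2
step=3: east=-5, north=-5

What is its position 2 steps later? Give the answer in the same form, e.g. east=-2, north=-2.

Step-to-step displacements: (-3, -3), (+3, +3), (-3, -3); each is -1× the previous.
step 4: east=-5, north=-5 + (+3, +3) → east=-2, north=-2
step 5: east=-2, north=-2 + (-3, -3) → east=-5, north=-5

east=-5, north=-5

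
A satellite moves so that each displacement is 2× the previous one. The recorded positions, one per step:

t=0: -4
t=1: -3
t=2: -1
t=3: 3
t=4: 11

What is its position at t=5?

27

Consecutive displacements +1, +2, +4, +8 scale by a factor of 2 each step.
step 5: 11 + 16 → 27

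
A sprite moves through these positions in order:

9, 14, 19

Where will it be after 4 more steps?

39

The position changes by +5 every step.
step 3: 19 + 5 → 24
step 4: 24 + 5 → 29
step 5: 29 + 5 → 34
step 6: 34 + 5 → 39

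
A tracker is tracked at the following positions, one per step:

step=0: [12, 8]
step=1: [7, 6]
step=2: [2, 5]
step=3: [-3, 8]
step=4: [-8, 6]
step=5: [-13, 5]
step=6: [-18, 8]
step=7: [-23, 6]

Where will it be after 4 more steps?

The first coordinate changes by -5 each step, so at step 11 it is 12 + 11·(-5) = -43.
The second coordinate repeats the cycle [8, 6, 5] with period 3; step 11 mod 3 = 2, giving 5.

[-43, 5]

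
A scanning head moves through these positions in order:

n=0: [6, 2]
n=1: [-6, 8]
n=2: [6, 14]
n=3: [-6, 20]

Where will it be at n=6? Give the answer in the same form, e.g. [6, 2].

The first coordinate repeats the cycle [6, -6] with period 2; step 6 mod 2 = 0, giving 6.
The second coordinate changes by +6 each step, so at step 6 it is 2 + 6·(6) = 38.

[6, 38]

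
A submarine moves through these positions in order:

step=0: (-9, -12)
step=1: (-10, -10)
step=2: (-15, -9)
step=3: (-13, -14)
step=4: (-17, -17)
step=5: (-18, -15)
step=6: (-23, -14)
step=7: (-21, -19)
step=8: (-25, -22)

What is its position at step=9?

(-26, -20)

The moves between consecutive positions are (-1, +2), (-5, +1), (+2, -5), (-4, -3), (-1, +2), (-5, +1), (+2, -5), (-4, -3); they repeat the 4-cycle [(-1, +2), (-5, +1), (+2, -5), (-4, -3)].
step 9: apply (-1, +2) → (-26, -20)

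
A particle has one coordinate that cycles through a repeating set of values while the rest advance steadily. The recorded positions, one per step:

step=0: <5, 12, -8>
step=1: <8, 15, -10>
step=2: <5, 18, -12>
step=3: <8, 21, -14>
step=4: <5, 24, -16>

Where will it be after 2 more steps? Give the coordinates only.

<5, 30, -20>

The first coordinate repeats the cycle [5, 8] with period 2; step 6 mod 2 = 0, giving 5.
The second coordinate changes by +3 each step, so at step 6 it is 12 + 6·(3) = 30.
The third coordinate changes by -2 each step, so at step 6 it is -8 + 6·(-2) = -20.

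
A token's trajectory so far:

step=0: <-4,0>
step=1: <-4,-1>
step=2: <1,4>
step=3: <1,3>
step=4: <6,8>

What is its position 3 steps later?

Step-to-step displacements: <+0,-1>, <+5,+5>, <+0,-1>, <+5,+5> — a repeating cycle of length 2.
step 5: apply <+0,-1> → <6,7>
step 6: apply <+5,+5> → <11,12>
step 7: apply <+0,-1> → <11,11>

<11,11>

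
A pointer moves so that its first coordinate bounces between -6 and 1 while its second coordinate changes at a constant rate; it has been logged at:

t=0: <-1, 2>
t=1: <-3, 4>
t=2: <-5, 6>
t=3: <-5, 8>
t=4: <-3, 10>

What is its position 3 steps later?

The first coordinate reflects between -6 and 1, moving 2 per step.
  step 5: -3 → -1
  step 6: -1 → 1
  step 7: 1 → -1
The second coordinate changes by +2 each step: at step 7 it is 16.

<-1, 16>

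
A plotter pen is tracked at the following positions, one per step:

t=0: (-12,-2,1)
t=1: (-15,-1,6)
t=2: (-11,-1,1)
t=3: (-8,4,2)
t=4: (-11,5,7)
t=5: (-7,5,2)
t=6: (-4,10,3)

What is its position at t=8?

Step-to-step displacements: (-3,+1,+5), (+4,+0,-5), (+3,+5,+1), (-3,+1,+5), (+4,+0,-5), (+3,+5,+1) — a repeating cycle of length 3.
step 7: apply (-3,+1,+5) → (-7,11,8)
step 8: apply (+4,+0,-5) → (-3,11,3)

(-3,11,3)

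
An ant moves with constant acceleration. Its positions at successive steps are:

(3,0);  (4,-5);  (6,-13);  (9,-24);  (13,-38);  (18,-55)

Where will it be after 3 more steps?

Successive displacements: (+1,-5), (+2,-8), (+3,-11), (+4,-14), (+5,-17) — each changes by (+1,-3).
step 6: (18,-55) + (+6,-20) → (24,-75)
step 7: (24,-75) + (+7,-23) → (31,-98)
step 8: (31,-98) + (+8,-26) → (39,-124)

(39,-124)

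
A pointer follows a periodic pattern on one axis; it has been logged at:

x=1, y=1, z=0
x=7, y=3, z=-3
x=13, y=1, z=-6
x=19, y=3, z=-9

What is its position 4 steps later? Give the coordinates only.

x=43, y=3, z=-21

X: linear, +6 per step → 43 at step 7.
Y: cycles through 1, 3 every 2 steps. Step 7 lands at position 1 of the cycle → 3.
Z: linear, -3 per step → -21 at step 7.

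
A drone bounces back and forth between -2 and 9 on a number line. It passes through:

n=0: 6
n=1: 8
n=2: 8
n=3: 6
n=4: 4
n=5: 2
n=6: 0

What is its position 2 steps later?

The value reflects between -2 and 9, moving 2 per step.
  step 7: 0 → -2
  step 8: -2 → 0

0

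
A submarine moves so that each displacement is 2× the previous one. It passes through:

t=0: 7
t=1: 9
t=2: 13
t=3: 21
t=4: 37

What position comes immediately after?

The jumps are +2, +4, +8, +16 — a geometric progression with ratio 2.
step 5: 37 + 32 → 69

69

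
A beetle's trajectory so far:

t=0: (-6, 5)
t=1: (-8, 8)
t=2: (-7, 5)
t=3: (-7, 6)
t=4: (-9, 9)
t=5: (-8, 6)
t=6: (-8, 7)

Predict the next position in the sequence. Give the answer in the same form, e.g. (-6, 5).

The moves between consecutive positions are (-2, +3), (+1, -3), (+0, +1), (-2, +3), (+1, -3), (+0, +1); they repeat the 3-cycle [(-2, +3), (+1, -3), (+0, +1)].
step 7: apply (-2, +3) → (-10, 10)

(-10, 10)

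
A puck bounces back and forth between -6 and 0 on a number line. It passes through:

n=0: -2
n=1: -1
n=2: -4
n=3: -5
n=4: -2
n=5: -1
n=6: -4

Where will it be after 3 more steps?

-1

The value travels 3 per step and bounces off the walls at -6 and 0.
  step 7: -4 → -5
  step 8: -5 → -2
  step 9: -2 → -1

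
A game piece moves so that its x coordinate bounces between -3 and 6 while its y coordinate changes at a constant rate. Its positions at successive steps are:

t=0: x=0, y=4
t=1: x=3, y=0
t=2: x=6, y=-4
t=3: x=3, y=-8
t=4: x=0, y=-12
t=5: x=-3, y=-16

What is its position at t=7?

The x coordinate travels 3 per step and bounces off the walls at -3 and 6.
  step 6: -3 → 0
  step 7: 0 → 3
The y coordinate changes by -4 each step: at step 7 it is -24.

x=3, y=-24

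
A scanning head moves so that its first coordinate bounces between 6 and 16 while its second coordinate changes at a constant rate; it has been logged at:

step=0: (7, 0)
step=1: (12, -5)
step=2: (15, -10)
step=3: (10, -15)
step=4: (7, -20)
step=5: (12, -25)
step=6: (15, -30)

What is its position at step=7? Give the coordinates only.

The first coordinate travels 5 per step and bounces off the walls at 6 and 16.
  step 7: 15 → 10
The second coordinate changes by -5 each step: at step 7 it is -35.

(10, -35)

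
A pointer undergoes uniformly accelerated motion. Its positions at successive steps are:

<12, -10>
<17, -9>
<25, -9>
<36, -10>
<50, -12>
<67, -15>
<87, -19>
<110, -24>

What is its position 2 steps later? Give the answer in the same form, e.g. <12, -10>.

<165, -37>

First differences are <+5, +1>, <+8, +0>, <+11, -1>, <+14, -2>, <+17, -3>, <+20, -4>, <+23, -5>; their common second difference is <+3, -1> (constant acceleration).
step 8: <110, -24> + <+26, -6> → <136, -30>
step 9: <136, -30> + <+29, -7> → <165, -37>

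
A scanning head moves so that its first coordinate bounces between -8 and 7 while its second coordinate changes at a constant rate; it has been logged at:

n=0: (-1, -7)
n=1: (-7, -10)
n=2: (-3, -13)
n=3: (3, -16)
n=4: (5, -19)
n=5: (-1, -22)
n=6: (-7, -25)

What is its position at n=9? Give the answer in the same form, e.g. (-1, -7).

The first coordinate travels 6 per step and bounces off the walls at -8 and 7.
  step 7: -7 → -3
  step 8: -3 → 3
  step 9: 3 → 5
The second coordinate changes by -3 each step: at step 9 it is -34.

(5, -34)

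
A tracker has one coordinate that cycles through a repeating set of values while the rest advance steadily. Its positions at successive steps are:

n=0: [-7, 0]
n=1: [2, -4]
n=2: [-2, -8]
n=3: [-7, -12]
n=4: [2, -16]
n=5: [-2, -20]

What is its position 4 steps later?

[-7, -36]

The first coordinate repeats the cycle [-7, 2, -2] with period 3; step 9 mod 3 = 0, giving -7.
The second coordinate changes by -4 each step, so at step 9 it is 0 + 9·(-4) = -36.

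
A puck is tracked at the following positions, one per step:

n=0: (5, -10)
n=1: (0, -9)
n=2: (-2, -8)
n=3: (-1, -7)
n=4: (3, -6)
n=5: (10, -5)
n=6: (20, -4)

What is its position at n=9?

Taking differences between consecutive positions: (-5, +1), (-2, +1), (+1, +1), (+4, +1), (+7, +1), (+10, +1). These grow by (+3, +0) each step.
step 7: (20, -4) + (+13, +1) → (33, -3)
step 8: (33, -3) + (+16, +1) → (49, -2)
step 9: (49, -2) + (+19, +1) → (68, -1)

(68, -1)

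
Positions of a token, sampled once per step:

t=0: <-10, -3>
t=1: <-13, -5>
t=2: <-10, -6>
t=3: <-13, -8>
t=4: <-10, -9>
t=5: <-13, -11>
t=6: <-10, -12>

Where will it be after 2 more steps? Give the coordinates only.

Step-to-step displacements: <-3, -2>, <+3, -1>, <-3, -2>, <+3, -1>, <-3, -2>, <+3, -1> — a repeating cycle of length 2.
step 7: apply <-3, -2> → <-13, -14>
step 8: apply <+3, -1> → <-10, -15>

<-10, -15>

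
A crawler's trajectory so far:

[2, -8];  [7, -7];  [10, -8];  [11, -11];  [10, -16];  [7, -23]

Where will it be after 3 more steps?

First differences are [+5, +1], [+3, -1], [+1, -3], [-1, -5], [-3, -7]; their common second difference is [-2, -2] (constant acceleration).
step 6: [7, -23] + [-5, -9] → [2, -32]
step 7: [2, -32] + [-7, -11] → [-5, -43]
step 8: [-5, -43] + [-9, -13] → [-14, -56]

[-14, -56]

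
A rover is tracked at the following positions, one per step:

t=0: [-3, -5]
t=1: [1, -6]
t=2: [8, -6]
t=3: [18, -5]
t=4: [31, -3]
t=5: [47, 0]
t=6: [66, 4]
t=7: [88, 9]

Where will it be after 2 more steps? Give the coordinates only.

First differences are [+4, -1], [+7, +0], [+10, +1], [+13, +2], [+16, +3], [+19, +4], [+22, +5]; their common second difference is [+3, +1] (constant acceleration).
step 8: [88, 9] + [+25, +6] → [113, 15]
step 9: [113, 15] + [+28, +7] → [141, 22]

[141, 22]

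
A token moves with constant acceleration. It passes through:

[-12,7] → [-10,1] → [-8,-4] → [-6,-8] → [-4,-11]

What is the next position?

Taking differences between consecutive positions: [+2,-6], [+2,-5], [+2,-4], [+2,-3]. These grow by [+0,+1] each step.
step 5: [-4,-11] + [+2,-2] → [-2,-13]

[-2,-13]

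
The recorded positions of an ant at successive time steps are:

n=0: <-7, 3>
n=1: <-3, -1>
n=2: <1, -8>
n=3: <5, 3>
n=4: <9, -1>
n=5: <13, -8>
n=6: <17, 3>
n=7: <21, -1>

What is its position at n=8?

The first coordinate changes by +4 each step, so at step 8 it is -7 + 8·(4) = 25.
The second coordinate repeats the cycle [3, -1, -8] with period 3; step 8 mod 3 = 2, giving -8.

<25, -8>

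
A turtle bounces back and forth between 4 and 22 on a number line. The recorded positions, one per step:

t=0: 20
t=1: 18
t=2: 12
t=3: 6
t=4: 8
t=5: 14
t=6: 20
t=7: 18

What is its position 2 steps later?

The value travels 6 per step and bounces off the walls at 4 and 22.
  step 8: 18 → 12
  step 9: 12 → 6

6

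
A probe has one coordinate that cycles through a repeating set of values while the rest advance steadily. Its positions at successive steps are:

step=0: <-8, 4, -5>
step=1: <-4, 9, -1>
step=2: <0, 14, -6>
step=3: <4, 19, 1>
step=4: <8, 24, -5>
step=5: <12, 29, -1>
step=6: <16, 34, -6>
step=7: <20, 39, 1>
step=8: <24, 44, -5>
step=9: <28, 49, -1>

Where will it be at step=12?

The first coordinate changes by +4 each step, so at step 12 it is -8 + 12·(4) = 40.
The second coordinate changes by +5 each step, so at step 12 it is 4 + 12·(5) = 64.
The third coordinate repeats the cycle [-5, -1, -6, 1] with period 4; step 12 mod 4 = 0, giving -5.

<40, 64, -5>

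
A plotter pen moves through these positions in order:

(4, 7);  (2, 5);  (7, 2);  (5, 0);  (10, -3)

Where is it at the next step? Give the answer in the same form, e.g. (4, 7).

Differencing gives (-2, -2), (+5, -3), (-2, -2), (+5, -3). This is the pattern (-2, -2), (+5, -3) repeated.
step 5: apply (-2, -2) → (8, -5)

(8, -5)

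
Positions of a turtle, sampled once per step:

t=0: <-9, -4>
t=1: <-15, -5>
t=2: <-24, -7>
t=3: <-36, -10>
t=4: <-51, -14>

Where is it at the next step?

Successive displacements: <-6, -1>, <-9, -2>, <-12, -3>, <-15, -4> — each changes by <-3, -1>.
step 5: <-51, -14> + <-18, -5> → <-69, -19>

<-69, -19>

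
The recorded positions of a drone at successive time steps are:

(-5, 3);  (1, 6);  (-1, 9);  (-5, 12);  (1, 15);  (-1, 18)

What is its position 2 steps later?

(1, 24)

First: cycles through -5, 1, -1 every 3 steps. Step 7 lands at position 1 of the cycle → 1.
Second: linear, +3 per step → 24 at step 7.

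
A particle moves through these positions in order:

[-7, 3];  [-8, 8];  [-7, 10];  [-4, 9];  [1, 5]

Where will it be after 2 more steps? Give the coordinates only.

Successive displacements: [-1, +5], [+1, +2], [+3, -1], [+5, -4] — each changes by [+2, -3].
step 5: [1, 5] + [+7, -7] → [8, -2]
step 6: [8, -2] + [+9, -10] → [17, -12]

[17, -12]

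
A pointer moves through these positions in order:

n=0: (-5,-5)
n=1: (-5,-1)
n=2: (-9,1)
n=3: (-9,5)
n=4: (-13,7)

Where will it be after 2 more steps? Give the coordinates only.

(-17,13)

Differencing gives (+0,+4), (-4,+2), (+0,+4), (-4,+2). This is the pattern (+0,+4), (-4,+2) repeated.
step 5: apply (+0,+4) → (-13,11)
step 6: apply (-4,+2) → (-17,13)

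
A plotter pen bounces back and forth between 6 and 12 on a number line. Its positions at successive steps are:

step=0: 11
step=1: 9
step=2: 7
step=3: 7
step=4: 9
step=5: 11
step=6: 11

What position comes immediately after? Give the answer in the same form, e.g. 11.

9

The value travels 2 per step and bounces off the walls at 6 and 12.
  step 7: 11 → 9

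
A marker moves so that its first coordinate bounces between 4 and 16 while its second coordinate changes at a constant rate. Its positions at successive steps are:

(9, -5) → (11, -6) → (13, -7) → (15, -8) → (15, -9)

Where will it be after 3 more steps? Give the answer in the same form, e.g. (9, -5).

The first coordinate reflects between 4 and 16, moving 2 per step.
  step 5: 15 → 13
  step 6: 13 → 11
  step 7: 11 → 9
The second coordinate changes by -1 each step: at step 7 it is -12.

(9, -12)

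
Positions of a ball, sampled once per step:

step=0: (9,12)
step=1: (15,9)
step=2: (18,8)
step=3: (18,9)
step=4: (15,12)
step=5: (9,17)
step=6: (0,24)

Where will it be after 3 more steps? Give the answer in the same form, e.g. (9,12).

(-45,57)

Successive displacements: (+6,-3), (+3,-1), (+0,+1), (-3,+3), (-6,+5), (-9,+7) — each changes by (-3,+2).
step 7: (0,24) + (-12,+9) → (-12,33)
step 8: (-12,33) + (-15,+11) → (-27,44)
step 9: (-27,44) + (-18,+13) → (-45,57)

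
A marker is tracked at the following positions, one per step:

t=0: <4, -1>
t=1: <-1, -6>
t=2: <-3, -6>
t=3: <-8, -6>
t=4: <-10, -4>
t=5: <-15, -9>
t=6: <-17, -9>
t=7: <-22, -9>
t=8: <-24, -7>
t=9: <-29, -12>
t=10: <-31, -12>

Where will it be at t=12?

<-38, -10>

Differencing gives <-5, -5>, <-2, +0>, <-5, +0>, <-2, +2>, <-5, -5>, <-2, +0>, <-5, +0>, <-2, +2>, <-5, -5>, <-2, +0>. This is the pattern <-5, -5>, <-2, +0>, <-5, +0>, <-2, +2> repeated.
step 11: apply <-5, +0> → <-36, -12>
step 12: apply <-2, +2> → <-38, -10>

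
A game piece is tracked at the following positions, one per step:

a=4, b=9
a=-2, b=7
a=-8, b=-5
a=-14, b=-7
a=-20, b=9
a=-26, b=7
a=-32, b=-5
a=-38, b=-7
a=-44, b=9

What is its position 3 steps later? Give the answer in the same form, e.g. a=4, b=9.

The a coordinate changes by -6 each step, so at step 11 it is 4 + 11·(-6) = -62.
The b coordinate repeats the cycle [9, 7, -5, -7] with period 4; step 11 mod 4 = 3, giving -7.

a=-62, b=-7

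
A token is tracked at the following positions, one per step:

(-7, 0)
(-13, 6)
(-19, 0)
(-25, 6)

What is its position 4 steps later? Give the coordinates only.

(-49, 6)

The first coordinate changes by -6 each step, so at step 7 it is -7 + 7·(-6) = -49.
The second coordinate repeats the cycle [0, 6] with period 2; step 7 mod 2 = 1, giving 6.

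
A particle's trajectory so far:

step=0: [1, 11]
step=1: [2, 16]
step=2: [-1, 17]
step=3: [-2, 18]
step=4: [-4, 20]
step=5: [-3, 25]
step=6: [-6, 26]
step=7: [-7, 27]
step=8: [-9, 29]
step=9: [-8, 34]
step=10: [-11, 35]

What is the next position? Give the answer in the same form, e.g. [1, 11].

[-12, 36]

Step-to-step displacements: [+1, +5], [-3, +1], [-1, +1], [-2, +2], [+1, +5], [-3, +1], [-1, +1], [-2, +2], [+1, +5], [-3, +1] — a repeating cycle of length 4.
step 11: apply [-1, +1] → [-12, 36]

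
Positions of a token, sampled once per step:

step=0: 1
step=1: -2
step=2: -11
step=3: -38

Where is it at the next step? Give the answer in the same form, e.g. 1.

The jumps are -3, -9, -27 — a geometric progression with ratio 3.
step 4: -38 − 81 → -119

-119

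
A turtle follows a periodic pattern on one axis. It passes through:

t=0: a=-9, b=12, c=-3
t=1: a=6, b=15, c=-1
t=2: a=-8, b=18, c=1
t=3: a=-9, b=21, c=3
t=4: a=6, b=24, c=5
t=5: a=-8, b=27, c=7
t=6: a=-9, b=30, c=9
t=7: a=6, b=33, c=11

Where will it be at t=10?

A: cycles through -9, 6, -8 every 3 steps. Step 10 lands at position 1 of the cycle → 6.
B: linear, +3 per step → 42 at step 10.
C: linear, +2 per step → 17 at step 10.

a=6, b=42, c=17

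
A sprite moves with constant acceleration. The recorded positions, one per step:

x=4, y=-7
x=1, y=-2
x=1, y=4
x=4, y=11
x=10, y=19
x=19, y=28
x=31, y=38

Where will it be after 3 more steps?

Taking differences between consecutive positions: (-3,+5), (+0,+6), (+3,+7), (+6,+8), (+9,+9), (+12,+10). These grow by (+3,+1) each step.
step 7: x=31, y=38 + (+15,+11) → x=46, y=49
step 8: x=46, y=49 + (+18,+12) → x=64, y=61
step 9: x=64, y=61 + (+21,+13) → x=85, y=74

x=85, y=74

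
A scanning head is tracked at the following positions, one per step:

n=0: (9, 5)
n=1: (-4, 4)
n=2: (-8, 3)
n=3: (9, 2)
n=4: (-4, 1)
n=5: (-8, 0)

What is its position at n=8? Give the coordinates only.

(-8, -3)

First: cycles through 9, -4, -8 every 3 steps. Step 8 lands at position 2 of the cycle → -8.
Second: linear, -1 per step → -3 at step 8.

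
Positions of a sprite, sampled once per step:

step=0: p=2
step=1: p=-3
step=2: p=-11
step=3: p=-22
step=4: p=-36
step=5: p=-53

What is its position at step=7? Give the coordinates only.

Successive displacements: -5, -8, -11, -14, -17 — each changes by -3.
step 6: -53 − 20 → p=-73
step 7: -73 − 23 → p=-96

p=-96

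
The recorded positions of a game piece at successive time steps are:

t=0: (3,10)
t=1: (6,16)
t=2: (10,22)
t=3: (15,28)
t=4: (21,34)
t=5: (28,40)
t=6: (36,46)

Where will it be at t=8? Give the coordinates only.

First differences are (+3,+6), (+4,+6), (+5,+6), (+6,+6), (+7,+6), (+8,+6); their common second difference is (+1,+0) (constant acceleration).
step 7: (36,46) + (+9,+6) → (45,52)
step 8: (45,52) + (+10,+6) → (55,58)

(55,58)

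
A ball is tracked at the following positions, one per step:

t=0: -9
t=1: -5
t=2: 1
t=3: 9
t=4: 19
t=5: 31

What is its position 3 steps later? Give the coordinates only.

79

First differences are +4, +6, +8, +10, +12; their common second difference is +2 (constant acceleration).
step 6: 31 + 14 → 45
step 7: 45 + 16 → 61
step 8: 61 + 18 → 79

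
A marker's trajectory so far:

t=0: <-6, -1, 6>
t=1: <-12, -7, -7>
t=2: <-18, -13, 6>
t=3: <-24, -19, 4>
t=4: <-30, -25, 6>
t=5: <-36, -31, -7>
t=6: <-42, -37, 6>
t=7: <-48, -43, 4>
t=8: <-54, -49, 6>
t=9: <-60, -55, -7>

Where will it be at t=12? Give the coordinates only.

<-78, -73, 6>

The first coordinate changes by -6 each step, so at step 12 it is -6 + 12·(-6) = -78.
The second coordinate changes by -6 each step, so at step 12 it is -1 + 12·(-6) = -73.
The third coordinate repeats the cycle [6, -7, 6, 4] with period 4; step 12 mod 4 = 0, giving 6.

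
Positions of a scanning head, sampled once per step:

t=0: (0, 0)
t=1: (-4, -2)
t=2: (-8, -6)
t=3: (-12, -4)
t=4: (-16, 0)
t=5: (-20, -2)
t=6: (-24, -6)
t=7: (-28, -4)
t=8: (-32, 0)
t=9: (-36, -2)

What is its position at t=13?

(-52, -2)

The first coordinate changes by -4 each step, so at step 13 it is 0 + 13·(-4) = -52.
The second coordinate repeats the cycle [0, -2, -6, -4] with period 4; step 13 mod 4 = 1, giving -2.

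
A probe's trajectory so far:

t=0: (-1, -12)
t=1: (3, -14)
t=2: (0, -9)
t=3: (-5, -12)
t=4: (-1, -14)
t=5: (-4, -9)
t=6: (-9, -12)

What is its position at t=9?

(-13, -12)

The moves between consecutive positions are (+4, -2), (-3, +5), (-5, -3), (+4, -2), (-3, +5), (-5, -3); they repeat the 3-cycle [(+4, -2), (-3, +5), (-5, -3)].
step 7: apply (+4, -2) → (-5, -14)
step 8: apply (-3, +5) → (-8, -9)
step 9: apply (-5, -3) → (-13, -12)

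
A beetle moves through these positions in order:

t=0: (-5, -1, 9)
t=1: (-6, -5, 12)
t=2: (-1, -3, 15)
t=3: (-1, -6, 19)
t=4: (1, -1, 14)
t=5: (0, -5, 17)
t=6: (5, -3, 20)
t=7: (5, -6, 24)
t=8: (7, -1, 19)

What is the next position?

The moves between consecutive positions are (-1, -4, +3), (+5, +2, +3), (+0, -3, +4), (+2, +5, -5), (-1, -4, +3), (+5, +2, +3), (+0, -3, +4), (+2, +5, -5); they repeat the 4-cycle [(-1, -4, +3), (+5, +2, +3), (+0, -3, +4), (+2, +5, -5)].
step 9: apply (-1, -4, +3) → (6, -5, 22)

(6, -5, 22)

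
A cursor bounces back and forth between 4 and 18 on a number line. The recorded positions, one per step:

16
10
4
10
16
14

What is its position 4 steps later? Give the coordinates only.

The value reflects between 4 and 18, moving 6 per step.
  step 6: 14 → 8
  step 7: 8 → 6
  step 8: 6 → 12
  step 9: 12 → 18

18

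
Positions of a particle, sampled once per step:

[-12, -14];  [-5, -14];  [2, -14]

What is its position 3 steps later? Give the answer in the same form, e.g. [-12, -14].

The position changes by [+7, +0] every step.
step 3: [2, -14] + [+7, +0] → [9, -14]
step 4: [9, -14] + [+7, +0] → [16, -14]
step 5: [16, -14] + [+7, +0] → [23, -14]

[23, -14]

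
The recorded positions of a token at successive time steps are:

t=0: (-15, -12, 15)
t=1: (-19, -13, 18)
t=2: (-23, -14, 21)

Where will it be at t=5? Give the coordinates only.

Each step adds (-4, -1, +3) to the position.
step 3: (-23, -14, 21) + (-4, -1, +3) → (-27, -15, 24)
step 4: (-27, -15, 24) + (-4, -1, +3) → (-31, -16, 27)
step 5: (-31, -16, 27) + (-4, -1, +3) → (-35, -17, 30)

(-35, -17, 30)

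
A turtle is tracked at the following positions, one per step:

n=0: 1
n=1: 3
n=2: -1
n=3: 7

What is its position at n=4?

The jumps are +2, -4, +8 — a geometric progression with ratio -2.
step 4: 7 − 16 → -9

-9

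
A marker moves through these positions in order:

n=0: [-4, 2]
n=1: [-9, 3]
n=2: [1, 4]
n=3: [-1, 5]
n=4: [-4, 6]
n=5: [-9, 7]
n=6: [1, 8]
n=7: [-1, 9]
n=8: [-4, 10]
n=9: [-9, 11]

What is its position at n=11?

First: cycles through -4, -9, 1, -1 every 4 steps. Step 11 lands at position 3 of the cycle → -1.
Second: linear, +1 per step → 13 at step 11.

[-1, 13]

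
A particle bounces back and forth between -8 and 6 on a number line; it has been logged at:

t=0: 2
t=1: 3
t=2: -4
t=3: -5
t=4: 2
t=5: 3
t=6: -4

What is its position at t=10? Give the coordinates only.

The value travels 7 per step and bounces off the walls at -8 and 6.
  step 7: -4 → -5
  step 8: -5 → 2
  step 9: 2 → 3
  step 10: 3 → -4

-4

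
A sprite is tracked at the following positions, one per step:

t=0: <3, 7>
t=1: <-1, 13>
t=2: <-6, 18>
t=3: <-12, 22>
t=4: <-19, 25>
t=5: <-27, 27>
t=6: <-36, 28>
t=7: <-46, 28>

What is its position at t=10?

First differences are <-4, +6>, <-5, +5>, <-6, +4>, <-7, +3>, <-8, +2>, <-9, +1>, <-10, +0>; their common second difference is <-1, -1> (constant acceleration).
step 8: <-46, 28> + <-11, -1> → <-57, 27>
step 9: <-57, 27> + <-12, -2> → <-69, 25>
step 10: <-69, 25> + <-13, -3> → <-82, 22>

<-82, 22>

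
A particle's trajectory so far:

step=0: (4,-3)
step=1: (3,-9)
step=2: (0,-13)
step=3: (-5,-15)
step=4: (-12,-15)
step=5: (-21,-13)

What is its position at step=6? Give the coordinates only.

Successive displacements: (-1,-6), (-3,-4), (-5,-2), (-7,+0), (-9,+2) — each changes by (-2,+2).
step 6: (-21,-13) + (-11,+4) → (-32,-9)

(-32,-9)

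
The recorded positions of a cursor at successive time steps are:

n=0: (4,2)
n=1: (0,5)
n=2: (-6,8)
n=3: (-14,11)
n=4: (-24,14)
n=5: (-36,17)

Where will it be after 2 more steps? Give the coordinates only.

First differences are (-4,+3), (-6,+3), (-8,+3), (-10,+3), (-12,+3); their common second difference is (-2,+0) (constant acceleration).
step 6: (-36,17) + (-14,+3) → (-50,20)
step 7: (-50,20) + (-16,+3) → (-66,23)

(-66,23)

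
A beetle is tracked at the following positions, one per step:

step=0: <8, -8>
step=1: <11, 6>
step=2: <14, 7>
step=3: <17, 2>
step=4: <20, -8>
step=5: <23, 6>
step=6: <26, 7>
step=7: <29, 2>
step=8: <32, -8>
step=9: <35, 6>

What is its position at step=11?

First: linear, +3 per step → 41 at step 11.
Second: cycles through -8, 6, 7, 2 every 4 steps. Step 11 lands at position 3 of the cycle → 2.

<41, 2>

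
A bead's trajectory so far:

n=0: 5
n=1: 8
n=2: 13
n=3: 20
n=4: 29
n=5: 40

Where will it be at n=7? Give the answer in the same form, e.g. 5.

Taking differences between consecutive positions: +3, +5, +7, +9, +11. These grow by +2 each step.
step 6: 40 + 13 → 53
step 7: 53 + 15 → 68

68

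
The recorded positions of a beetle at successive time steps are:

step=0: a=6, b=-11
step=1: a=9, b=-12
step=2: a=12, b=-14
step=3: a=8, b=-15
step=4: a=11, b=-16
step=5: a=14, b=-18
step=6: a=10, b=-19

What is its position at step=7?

a=13, b=-20

Differencing gives (+3,-1), (+3,-2), (-4,-1), (+3,-1), (+3,-2), (-4,-1). This is the pattern (+3,-1), (+3,-2), (-4,-1) repeated.
step 7: apply (+3,-1) → a=13, b=-20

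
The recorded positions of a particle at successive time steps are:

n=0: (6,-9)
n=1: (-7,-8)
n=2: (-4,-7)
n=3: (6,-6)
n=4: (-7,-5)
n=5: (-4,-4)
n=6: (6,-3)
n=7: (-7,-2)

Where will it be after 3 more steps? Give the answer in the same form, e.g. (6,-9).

(-7,1)

First: cycles through 6, -7, -4 every 3 steps. Step 10 lands at position 1 of the cycle → -7.
Second: linear, +1 per step → 1 at step 10.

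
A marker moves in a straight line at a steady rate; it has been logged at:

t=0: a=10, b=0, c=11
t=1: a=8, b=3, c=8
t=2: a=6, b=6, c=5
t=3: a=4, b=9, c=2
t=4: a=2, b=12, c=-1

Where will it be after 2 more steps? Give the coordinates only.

Each step adds (-2,+3,-3) to the position.
step 5: a=2, b=12, c=-1 + (-2,+3,-3) → a=0, b=15, c=-4
step 6: a=0, b=15, c=-4 + (-2,+3,-3) → a=-2, b=18, c=-7

a=-2, b=18, c=-7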